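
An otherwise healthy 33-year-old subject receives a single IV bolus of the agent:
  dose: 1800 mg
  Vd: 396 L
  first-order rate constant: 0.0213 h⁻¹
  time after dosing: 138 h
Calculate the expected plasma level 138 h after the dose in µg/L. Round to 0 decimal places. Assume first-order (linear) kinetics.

C₀ = Dose / Vd = 1800 / 396 = 4.545 mg/L
C = C₀ · e^(−k·t) = 4.545 × e^(−0.02130 × 138)
  = 4.545 × 0.05290 = 0.2404 mg/L
Convert: 0.2404 mg/L × 1000 = 240.4 µg/L

240 µg/L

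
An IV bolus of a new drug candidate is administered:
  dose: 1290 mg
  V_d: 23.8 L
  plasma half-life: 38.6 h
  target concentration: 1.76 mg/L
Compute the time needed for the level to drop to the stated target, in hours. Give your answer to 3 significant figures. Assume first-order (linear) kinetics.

C₀ = Dose / Vd = 1290 / 23.8 = 54.20 mg/L
k = ln2 / t½ = 0.693147 / 38.6 = 0.01796 h⁻¹
t = ln(C₀ / C) / k = ln(54.20 / 1.76) / 0.01796
  = ln(30.80) / 0.01796 = 3.428 / 0.01796 = 190.9 h

191 h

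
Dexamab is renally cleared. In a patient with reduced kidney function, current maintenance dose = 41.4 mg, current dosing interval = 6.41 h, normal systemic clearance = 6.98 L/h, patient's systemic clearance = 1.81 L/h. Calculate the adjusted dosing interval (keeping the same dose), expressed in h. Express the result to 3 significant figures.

To keep the same average steady-state level, dosing rate must scale with clearance.
CL ratio = 1.81 / 6.98 = 0.2593
New interval (same dose) = 6.41 / 0.2593 = 24.72 h

24.7 h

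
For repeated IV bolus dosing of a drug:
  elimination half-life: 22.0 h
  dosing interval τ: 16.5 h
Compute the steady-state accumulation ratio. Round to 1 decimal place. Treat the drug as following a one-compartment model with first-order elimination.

k = ln2 / t½ = 0.693147 / 22.0 = 0.03151 h⁻¹
e^(−kτ) = e^(−0.03151 × 16.5) = 0.5946
Accumulation ratio R = 1 / (1 − e^(−kτ)) = 1 / (1 − 0.5946) = 2.467

2.5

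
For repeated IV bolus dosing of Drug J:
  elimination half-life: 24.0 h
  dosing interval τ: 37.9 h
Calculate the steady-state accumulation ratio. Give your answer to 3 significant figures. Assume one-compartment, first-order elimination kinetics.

k = ln2 / t½ = 0.693147 / 24.0 = 0.02888 h⁻¹
e^(−kτ) = e^(−0.02888 × 37.9) = 0.3347
Accumulation ratio R = 1 / (1 − e^(−kτ)) = 1 / (1 − 0.3347) = 1.503

1.50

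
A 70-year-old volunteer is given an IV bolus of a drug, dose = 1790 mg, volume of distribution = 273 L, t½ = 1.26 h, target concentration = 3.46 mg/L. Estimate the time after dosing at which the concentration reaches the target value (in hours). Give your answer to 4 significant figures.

1.162 h

C₀ = Dose / Vd = 1790 / 273 = 6.557 mg/L
k = ln2 / t½ = 0.693147 / 1.26 = 0.5501 h⁻¹
t = ln(C₀ / C) / k = ln(6.557 / 3.46) / 0.5501
  = ln(1.895) / 0.5501 = 0.6392 / 0.5501 = 1.162 h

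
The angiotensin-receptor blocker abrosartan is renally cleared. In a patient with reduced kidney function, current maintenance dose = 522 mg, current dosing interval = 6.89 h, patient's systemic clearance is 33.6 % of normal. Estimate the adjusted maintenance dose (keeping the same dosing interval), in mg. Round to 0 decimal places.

175 mg

To keep the same average steady-state level, dosing rate must scale with clearance.
CL ratio = 33.6 / 100 = 0.3360
New dose (same interval) = 522 × 0.3360 = 175.4 mg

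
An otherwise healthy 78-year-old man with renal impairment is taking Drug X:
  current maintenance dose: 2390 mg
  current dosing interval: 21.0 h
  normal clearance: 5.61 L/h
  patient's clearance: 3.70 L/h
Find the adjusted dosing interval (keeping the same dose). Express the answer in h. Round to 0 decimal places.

32 h

To keep the same average steady-state level, dosing rate must scale with clearance.
CL ratio = 3.70 / 5.61 = 0.6595
New interval (same dose) = 21.0 / 0.6595 = 31.84 h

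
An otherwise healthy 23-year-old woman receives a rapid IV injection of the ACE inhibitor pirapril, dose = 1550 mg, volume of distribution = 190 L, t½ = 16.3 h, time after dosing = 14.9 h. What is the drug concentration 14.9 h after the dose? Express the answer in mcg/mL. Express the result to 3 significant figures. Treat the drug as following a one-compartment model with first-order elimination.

4.33 mcg/mL

C₀ = Dose / Vd = 1550 / 190 = 8.158 mg/L
k = ln2 / t½ = 0.693147 / 16.3 = 0.04252 h⁻¹
C = C₀ · e^(−k·t) = 8.158 × e^(−0.04252 × 14.9)
  = 8.158 × 0.5307 = 4.329 mg/L
(4.329 mg/L = 4.329 mcg/mL)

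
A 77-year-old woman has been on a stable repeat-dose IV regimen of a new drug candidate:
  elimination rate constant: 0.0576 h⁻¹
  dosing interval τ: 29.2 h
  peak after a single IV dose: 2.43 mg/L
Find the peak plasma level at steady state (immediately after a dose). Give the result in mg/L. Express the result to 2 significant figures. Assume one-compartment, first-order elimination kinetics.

3.0 mg/L

e^(−kτ) = e^(−0.05760 × 29.2) = 0.1860
Accumulation ratio R = 1 / (1 − e^(−kτ)) = 1 / (1 − 0.1860) = 1.229
Steady-state peak = C₀ × R = 2.43 × 1.229 = 2.986 mg/L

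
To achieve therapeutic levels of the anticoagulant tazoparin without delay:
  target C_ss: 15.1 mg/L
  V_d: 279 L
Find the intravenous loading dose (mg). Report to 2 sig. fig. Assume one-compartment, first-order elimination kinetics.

LD = Css × Vd = 15.1 × 279 = 4213 mg

4200 mg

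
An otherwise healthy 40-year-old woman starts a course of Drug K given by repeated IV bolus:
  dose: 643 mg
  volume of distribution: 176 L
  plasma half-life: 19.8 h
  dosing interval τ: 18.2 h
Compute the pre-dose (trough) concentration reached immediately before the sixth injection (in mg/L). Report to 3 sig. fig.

C₀ per dose = Dose / Vd = 643 / 176 = 3.653 mg/L
k = ln2 / t½ = 0.693147 / 19.8 = 0.03501 h⁻¹
Fraction remaining after one interval: r = e^(−kτ) = e^(−0.03501 × 18.2) = 0.5288
Before dose 6, 5 doses have been given (aged 1τ, 2τ, 3τ, 4τ, 5τ).
C_trough = C₀ × (r + r² + … + r^5) = C₀ × r(1−r^5)/(1−r)
        = 3.653 × 0.5288 × (1 − 0.04135) / (1 − 0.5288) = 3.930 mg/L

3.93 mg/L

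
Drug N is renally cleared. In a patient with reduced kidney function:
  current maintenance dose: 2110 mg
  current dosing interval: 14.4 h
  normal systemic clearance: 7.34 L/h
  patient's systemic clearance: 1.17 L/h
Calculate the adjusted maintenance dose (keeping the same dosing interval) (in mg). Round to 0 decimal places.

To keep the same average steady-state level, dosing rate must scale with clearance.
CL ratio = 1.17 / 7.34 = 0.1594
New dose (same interval) = 2110 × 0.1594 = 336.3 mg

336 mg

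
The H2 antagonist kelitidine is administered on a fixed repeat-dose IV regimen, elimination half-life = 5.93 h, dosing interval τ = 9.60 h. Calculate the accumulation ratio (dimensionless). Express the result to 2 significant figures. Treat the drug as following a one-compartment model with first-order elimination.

k = ln2 / t½ = 0.693147 / 5.93 = 0.1169 h⁻¹
e^(−kτ) = e^(−0.1169 × 9.60) = 0.3255
Accumulation ratio R = 1 / (1 − e^(−kτ)) = 1 / (1 − 0.3255) = 1.483

1.5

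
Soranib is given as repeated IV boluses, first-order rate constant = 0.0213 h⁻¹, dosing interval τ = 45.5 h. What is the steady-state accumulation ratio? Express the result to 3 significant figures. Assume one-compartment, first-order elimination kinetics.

e^(−kτ) = e^(−0.02130 × 45.5) = 0.3794
Accumulation ratio R = 1 / (1 − e^(−kτ)) = 1 / (1 − 0.3794) = 1.611

1.61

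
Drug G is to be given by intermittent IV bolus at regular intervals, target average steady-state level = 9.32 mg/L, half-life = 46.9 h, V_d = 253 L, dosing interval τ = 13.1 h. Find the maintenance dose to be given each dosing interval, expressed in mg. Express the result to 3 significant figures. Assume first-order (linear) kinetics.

k = ln2 / t½ = 0.693147 / 46.9 = 0.01478 h⁻¹
CL = k × Vd = 0.01478 × 253 = 3.739 L/h
At steady state, Dose/τ = Css × CL.
Dose = Css × CL × τ = 9.32 × 3.739 × 13.1 = 456.5 mg

457 mg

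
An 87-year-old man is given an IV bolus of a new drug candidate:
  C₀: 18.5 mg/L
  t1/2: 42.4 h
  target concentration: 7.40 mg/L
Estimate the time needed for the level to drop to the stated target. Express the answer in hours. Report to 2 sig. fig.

56 h

k = ln2 / t½ = 0.693147 / 42.4 = 0.01635 h⁻¹
t = ln(C₀ / C) / k = ln(18.50 / 7.40) / 0.01635
  = ln(2.500) / 0.01635 = 0.9163 / 0.01635 = 56.04 h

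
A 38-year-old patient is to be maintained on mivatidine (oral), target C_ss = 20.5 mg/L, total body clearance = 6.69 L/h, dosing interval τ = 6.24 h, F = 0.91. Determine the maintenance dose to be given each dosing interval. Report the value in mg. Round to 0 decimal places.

940 mg

At steady state, F × (Dose/τ) = Css × CL.
Dose = Css × CL × τ / F = 20.5 × 6.690 × 6.24 / 0.91 = 940.4 mg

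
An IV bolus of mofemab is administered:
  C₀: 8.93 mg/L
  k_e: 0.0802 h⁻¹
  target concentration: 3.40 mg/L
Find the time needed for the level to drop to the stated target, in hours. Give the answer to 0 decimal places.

12 h

t = ln(C₀ / C) / k = ln(8.930 / 3.40) / 0.08020
  = ln(2.626) / 0.08020 = 0.9655 / 0.08020 = 12.04 h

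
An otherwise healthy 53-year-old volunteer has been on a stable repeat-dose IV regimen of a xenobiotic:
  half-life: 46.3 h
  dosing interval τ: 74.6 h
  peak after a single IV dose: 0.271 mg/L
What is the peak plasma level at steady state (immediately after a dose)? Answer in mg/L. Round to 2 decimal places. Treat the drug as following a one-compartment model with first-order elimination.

0.40 mg/L

k = ln2 / t½ = 0.693147 / 46.3 = 0.01497 h⁻¹
e^(−kτ) = e^(−0.01497 × 74.6) = 0.3273
Accumulation ratio R = 1 / (1 − e^(−kτ)) = 1 / (1 − 0.3273) = 1.487
Steady-state peak = C₀ × R = 0.271 × 1.487 = 0.4030 mg/L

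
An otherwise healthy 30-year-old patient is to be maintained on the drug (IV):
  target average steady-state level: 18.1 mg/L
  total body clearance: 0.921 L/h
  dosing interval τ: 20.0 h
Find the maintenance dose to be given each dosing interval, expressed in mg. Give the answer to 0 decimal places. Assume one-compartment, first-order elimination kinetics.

333 mg

At steady state, Dose/τ = Css × CL.
Dose = Css × CL × τ = 18.1 × 0.9210 × 20.0 = 333.4 mg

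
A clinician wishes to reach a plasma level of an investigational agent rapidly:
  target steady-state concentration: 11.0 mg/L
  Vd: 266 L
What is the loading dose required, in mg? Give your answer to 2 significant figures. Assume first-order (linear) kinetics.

LD = Css × Vd = 11.0 × 266 = 2926 mg

2900 mg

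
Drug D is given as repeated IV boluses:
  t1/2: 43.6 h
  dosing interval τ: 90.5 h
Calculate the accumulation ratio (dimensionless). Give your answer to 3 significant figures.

1.31

k = ln2 / t½ = 0.693147 / 43.6 = 0.01590 h⁻¹
e^(−kτ) = e^(−0.01590 × 90.5) = 0.2372
Accumulation ratio R = 1 / (1 − e^(−kτ)) = 1 / (1 − 0.2372) = 1.311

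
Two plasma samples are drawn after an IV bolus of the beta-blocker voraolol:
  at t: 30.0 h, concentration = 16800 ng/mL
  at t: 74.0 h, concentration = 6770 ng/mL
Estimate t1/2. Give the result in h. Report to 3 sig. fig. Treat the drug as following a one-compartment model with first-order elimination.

33.6 h

k = ln(C₁/C₂) / (t₂ − t₁) = ln(16800/6770) / (74.0 − 30.0)
  = 0.9089 / 44.00 = 0.02066 h⁻¹
t½ = ln2 / k = 0.693147 / 0.02066 = 33.55 h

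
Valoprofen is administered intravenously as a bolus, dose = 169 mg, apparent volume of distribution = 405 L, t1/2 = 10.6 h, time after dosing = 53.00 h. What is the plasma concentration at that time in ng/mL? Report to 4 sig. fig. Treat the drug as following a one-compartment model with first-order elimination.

13.04 ng/mL

C₀ = Dose / Vd = 169.0 / 405 = 0.4173 mg/L
k = ln2 / t½ = 0.693147 / 10.6 = 0.06539 h⁻¹
t / t½ = 53.00 / 10.6 = 5 half-lives
C = C₀ × (1/2)^5 = 0.4173 × 0.03125 = 0.01304 mg/L
Convert: 0.01304 mg/L × 1000 = 13.04 ng/mL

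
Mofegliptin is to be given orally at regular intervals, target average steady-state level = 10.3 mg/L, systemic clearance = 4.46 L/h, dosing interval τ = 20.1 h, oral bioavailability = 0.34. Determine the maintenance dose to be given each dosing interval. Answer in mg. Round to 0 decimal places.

At steady state, F × (Dose/τ) = Css × CL.
Dose = Css × CL × τ / F = 10.3 × 4.460 × 20.1 / 0.34 = 2716 mg

2716 mg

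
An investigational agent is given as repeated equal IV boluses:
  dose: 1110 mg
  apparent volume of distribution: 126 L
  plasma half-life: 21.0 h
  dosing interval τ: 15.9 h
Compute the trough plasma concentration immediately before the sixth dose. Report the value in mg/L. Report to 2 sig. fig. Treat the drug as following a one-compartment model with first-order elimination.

C₀ per dose = Dose / Vd = 1110 / 126 = 8.810 mg/L
k = ln2 / t½ = 0.693147 / 21.0 = 0.03301 h⁻¹
Fraction remaining after one interval: r = e^(−kτ) = e^(−0.03301 × 15.9) = 0.5916
Before dose 6, 5 doses have been given (aged 1τ, 2τ, 3τ, 4τ, 5τ).
C_trough = C₀ × (r + r² + … + r^5) = C₀ × r(1−r^5)/(1−r)
        = 8.810 × 0.5916 × (1 − 0.07247) / (1 − 0.5916) = 11.84 mg/L

12 mg/L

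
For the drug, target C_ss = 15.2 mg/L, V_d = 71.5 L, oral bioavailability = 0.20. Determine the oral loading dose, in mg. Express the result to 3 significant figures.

5430 mg

LD = Css × Vd / F = 15.2 × 71.5 / 0.20 = 5434 mg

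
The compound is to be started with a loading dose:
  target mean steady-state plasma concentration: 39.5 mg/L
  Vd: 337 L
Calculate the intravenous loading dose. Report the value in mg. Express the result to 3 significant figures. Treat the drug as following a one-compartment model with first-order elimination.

13300 mg

LD = Css × Vd = 39.5 × 337 = 13310 mg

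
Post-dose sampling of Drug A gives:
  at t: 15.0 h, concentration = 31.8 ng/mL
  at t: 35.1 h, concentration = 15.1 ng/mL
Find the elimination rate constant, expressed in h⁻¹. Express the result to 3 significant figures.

k = ln(C₁/C₂) / (t₂ − t₁) = ln(31.8/15.1) / (35.1 − 15.0)
  = 0.7448 / 20.10 = 0.03705 h⁻¹

0.0371 h⁻¹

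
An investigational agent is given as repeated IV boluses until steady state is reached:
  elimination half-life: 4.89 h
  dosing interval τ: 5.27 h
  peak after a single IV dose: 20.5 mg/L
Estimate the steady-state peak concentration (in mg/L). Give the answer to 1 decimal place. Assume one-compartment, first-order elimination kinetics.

k = ln2 / t½ = 0.693147 / 4.89 = 0.1417 h⁻¹
e^(−kτ) = e^(−0.1417 × 5.27) = 0.4739
Accumulation ratio R = 1 / (1 − e^(−kτ)) = 1 / (1 − 0.4739) = 1.901
Steady-state peak = C₀ × R = 20.5 × 1.901 = 38.97 mg/L

39.0 mg/L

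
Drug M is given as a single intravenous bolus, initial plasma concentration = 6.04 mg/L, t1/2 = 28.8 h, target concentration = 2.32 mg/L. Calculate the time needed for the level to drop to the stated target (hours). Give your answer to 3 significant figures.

k = ln2 / t½ = 0.693147 / 28.8 = 0.02407 h⁻¹
t = ln(C₀ / C) / k = ln(6.040 / 2.32) / 0.02407
  = ln(2.603) / 0.02407 = 0.9567 / 0.02407 = 39.75 h

39.8 h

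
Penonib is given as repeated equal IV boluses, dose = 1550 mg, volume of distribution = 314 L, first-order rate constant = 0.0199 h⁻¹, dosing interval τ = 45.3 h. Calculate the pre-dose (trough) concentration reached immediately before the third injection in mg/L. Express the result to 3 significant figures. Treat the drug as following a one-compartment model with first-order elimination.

2.82 mg/L

C₀ per dose = Dose / Vd = 1550 / 314 = 4.936 mg/L
Fraction remaining after one interval: r = e^(−kτ) = e^(−0.01990 × 45.3) = 0.4060
Before dose 3, 2 doses have been given (aged 1τ, 2τ).
C_trough = C₀ × (r + r²) = 4.936 × (0.4060 + 0.1648) = 2.817 mg/L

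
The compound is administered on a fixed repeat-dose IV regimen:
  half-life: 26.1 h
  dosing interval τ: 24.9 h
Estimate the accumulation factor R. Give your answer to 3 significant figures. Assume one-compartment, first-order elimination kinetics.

2.07

k = ln2 / t½ = 0.693147 / 26.1 = 0.02656 h⁻¹
e^(−kτ) = e^(−0.02656 × 24.9) = 0.5162
Accumulation ratio R = 1 / (1 − e^(−kτ)) = 1 / (1 − 0.5162) = 2.067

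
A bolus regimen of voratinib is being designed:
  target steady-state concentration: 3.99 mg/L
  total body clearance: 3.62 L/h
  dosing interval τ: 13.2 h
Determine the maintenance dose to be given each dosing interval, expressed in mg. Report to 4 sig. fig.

190.7 mg

At steady state, Dose/τ = Css × CL.
Dose = Css × CL × τ = 3.99 × 3.620 × 13.2 = 190.7 mg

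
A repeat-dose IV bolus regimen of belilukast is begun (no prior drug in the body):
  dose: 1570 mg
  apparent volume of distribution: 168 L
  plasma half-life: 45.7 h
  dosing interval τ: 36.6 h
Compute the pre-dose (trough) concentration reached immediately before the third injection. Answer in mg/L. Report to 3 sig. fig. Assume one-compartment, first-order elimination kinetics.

C₀ per dose = Dose / Vd = 1570 / 168 = 9.345 mg/L
k = ln2 / t½ = 0.693147 / 45.7 = 0.01517 h⁻¹
Fraction remaining after one interval: r = e^(−kτ) = e^(−0.01517 × 36.6) = 0.5739
Before dose 3, 2 doses have been given (aged 1τ, 2τ).
C_trough = C₀ × (r + r²) = 9.345 × (0.5739 + 0.3294) = 8.441 mg/L

8.44 mg/L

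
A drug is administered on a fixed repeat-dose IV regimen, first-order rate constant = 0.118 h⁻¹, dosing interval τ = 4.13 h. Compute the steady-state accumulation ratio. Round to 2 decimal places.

2.59

e^(−kτ) = e^(−0.1180 × 4.13) = 0.6143
Accumulation ratio R = 1 / (1 − e^(−kτ)) = 1 / (1 − 0.6143) = 2.593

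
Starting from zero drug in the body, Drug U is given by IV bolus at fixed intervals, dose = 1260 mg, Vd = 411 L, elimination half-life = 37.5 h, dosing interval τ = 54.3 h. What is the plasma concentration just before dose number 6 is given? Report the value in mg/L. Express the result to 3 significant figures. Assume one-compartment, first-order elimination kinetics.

C₀ per dose = Dose / Vd = 1260 / 411 = 3.066 mg/L
k = ln2 / t½ = 0.693147 / 37.5 = 0.01848 h⁻¹
Fraction remaining after one interval: r = e^(−kτ) = e^(−0.01848 × 54.3) = 0.3666
Before dose 6, 5 doses have been given (aged 1τ, 2τ, 3τ, 4τ, 5τ).
C_trough = C₀ × (r + r² + … + r^5) = C₀ × r(1−r^5)/(1−r)
        = 3.066 × 0.3666 × (1 − 0.006622) / (1 − 0.3666) = 1.763 mg/L

1.76 mg/L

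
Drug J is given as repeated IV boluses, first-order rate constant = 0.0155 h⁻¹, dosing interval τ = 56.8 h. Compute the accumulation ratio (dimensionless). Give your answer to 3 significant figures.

e^(−kτ) = e^(−0.01550 × 56.8) = 0.4146
Accumulation ratio R = 1 / (1 − e^(−kτ)) = 1 / (1 − 0.4146) = 1.708

1.71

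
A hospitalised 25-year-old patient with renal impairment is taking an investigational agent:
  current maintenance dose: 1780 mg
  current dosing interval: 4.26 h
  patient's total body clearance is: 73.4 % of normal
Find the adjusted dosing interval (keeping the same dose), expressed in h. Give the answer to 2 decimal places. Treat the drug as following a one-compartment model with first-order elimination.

5.80 h

To keep the same average steady-state level, dosing rate must scale with clearance.
CL ratio = 73.4 / 100 = 0.7340
New interval (same dose) = 4.26 / 0.7340 = 5.804 h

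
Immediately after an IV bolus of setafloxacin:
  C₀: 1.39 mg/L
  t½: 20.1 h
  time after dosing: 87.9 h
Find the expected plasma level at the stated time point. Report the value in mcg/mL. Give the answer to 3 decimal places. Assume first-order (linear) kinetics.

k = ln2 / t½ = 0.693147 / 20.1 = 0.03448 h⁻¹
C = C₀ · e^(−k·t) = 1.390 × e^(−0.03448 × 87.9)
  = 1.390 × 0.04828 = 0.06711 mg/L
(0.06711 mg/L = 0.06711 mcg/mL)

0.067 mcg/mL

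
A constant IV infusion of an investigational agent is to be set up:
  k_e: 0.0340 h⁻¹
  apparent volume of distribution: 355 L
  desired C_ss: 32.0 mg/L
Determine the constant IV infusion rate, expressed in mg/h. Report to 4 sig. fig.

386.2 mg/h

CL = k × Vd = 0.03400 × 355 = 12.07 L/h
At steady state, infusion rate R₀ = Css × CL = 32.0 × 12.07 = 386.2 mg/h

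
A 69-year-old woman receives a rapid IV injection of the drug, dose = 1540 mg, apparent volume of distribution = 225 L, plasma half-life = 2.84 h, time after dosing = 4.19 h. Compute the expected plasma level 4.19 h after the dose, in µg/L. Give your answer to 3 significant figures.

C₀ = Dose / Vd = 1540 / 225 = 6.844 mg/L
k = ln2 / t½ = 0.693147 / 2.84 = 0.2441 h⁻¹
C = C₀ · e^(−k·t) = 6.844 × e^(−0.2441 × 4.19)
  = 6.844 × 0.3596 = 2.461 mg/L
Convert: 2.461 mg/L × 1000 = 2461 µg/L

2460 µg/L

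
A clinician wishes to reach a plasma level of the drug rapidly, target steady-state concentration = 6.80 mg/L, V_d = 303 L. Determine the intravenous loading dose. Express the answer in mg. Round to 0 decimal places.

2060 mg

LD = Css × Vd = 6.80 × 303 = 2060 mg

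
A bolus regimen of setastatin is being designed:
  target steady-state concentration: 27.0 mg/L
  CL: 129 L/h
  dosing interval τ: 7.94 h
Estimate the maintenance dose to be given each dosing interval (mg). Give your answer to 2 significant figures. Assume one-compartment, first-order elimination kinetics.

28000 mg

At steady state, Dose/τ = Css × CL.
Dose = Css × CL × τ = 27.0 × 129.0 × 7.94 = 27660 mg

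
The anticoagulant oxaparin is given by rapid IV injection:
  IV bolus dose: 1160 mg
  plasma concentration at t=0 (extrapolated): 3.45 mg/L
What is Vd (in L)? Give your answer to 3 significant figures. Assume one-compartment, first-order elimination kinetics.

Vd = Dose / C₀ = 1160 / 3.45 = 336.2 L

336 L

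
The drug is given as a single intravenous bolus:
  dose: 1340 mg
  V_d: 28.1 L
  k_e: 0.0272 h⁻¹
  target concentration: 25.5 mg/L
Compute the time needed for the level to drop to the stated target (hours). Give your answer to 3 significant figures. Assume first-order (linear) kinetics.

C₀ = Dose / Vd = 1340 / 28.1 = 47.69 mg/L
t = ln(C₀ / C) / k = ln(47.69 / 25.5) / 0.02720
  = ln(1.870) / 0.02720 = 0.6259 / 0.02720 = 23.01 h

23.0 h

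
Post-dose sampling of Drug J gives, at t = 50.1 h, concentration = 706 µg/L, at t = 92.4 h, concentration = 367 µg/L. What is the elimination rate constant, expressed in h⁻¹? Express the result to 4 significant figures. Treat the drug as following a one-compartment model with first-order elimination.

k = ln(C₁/C₂) / (t₂ − t₁) = ln(706/367) / (92.4 − 50.1)
  = 0.6543 / 42.30 = 0.01547 h⁻¹

0.01547 h⁻¹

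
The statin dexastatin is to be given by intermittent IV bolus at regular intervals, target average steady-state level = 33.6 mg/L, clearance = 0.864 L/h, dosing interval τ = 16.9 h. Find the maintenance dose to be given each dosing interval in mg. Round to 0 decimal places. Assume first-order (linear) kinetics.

491 mg

At steady state, Dose/τ = Css × CL.
Dose = Css × CL × τ = 33.6 × 0.8640 × 16.9 = 490.6 mg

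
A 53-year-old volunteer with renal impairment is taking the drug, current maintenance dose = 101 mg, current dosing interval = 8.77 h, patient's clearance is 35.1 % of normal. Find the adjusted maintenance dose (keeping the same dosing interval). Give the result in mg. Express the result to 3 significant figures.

To keep the same average steady-state level, dosing rate must scale with clearance.
CL ratio = 35.1 / 100 = 0.3510
New dose (same interval) = 101 × 0.3510 = 35.45 mg

35.5 mg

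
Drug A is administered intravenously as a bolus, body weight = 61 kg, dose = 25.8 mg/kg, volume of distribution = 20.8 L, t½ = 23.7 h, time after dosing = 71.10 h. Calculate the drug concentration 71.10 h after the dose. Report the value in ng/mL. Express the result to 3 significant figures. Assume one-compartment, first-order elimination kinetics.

9460 ng/mL

Total dose = 25.8 × 61 = 1574 mg
C₀ = Dose / Vd = 1574 / 20.8 = 75.67 mg/L
k = ln2 / t½ = 0.693147 / 23.7 = 0.02925 h⁻¹
t / t½ = 71.10 / 23.7 = 3 half-lives
C = C₀ × (1/2)^3 = 75.67 × 0.1250 = 9.459 mg/L
Convert: 9.459 mg/L × 1000 = 9459 ng/mL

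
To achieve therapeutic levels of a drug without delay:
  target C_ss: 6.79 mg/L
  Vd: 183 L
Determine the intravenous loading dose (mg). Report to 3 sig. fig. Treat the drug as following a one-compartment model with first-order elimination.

1240 mg

LD = Css × Vd = 6.79 × 183 = 1243 mg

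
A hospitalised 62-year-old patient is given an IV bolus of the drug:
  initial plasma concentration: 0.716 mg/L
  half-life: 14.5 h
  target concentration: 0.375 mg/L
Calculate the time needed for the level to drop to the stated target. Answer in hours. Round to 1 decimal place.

13.5 h

k = ln2 / t½ = 0.693147 / 14.5 = 0.04780 h⁻¹
t = ln(C₀ / C) / k = ln(0.7160 / 0.375) / 0.04780
  = ln(1.909) / 0.04780 = 0.6466 / 0.04780 = 13.53 h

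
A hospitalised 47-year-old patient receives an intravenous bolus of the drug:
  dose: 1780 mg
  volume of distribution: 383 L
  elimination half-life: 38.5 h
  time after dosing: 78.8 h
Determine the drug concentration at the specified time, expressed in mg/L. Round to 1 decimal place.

C₀ = Dose / Vd = 1780 / 383 = 4.648 mg/L
k = ln2 / t½ = 0.693147 / 38.5 = 0.01800 h⁻¹
C = C₀ · e^(−k·t) = 4.648 × e^(−0.01800 × 78.8)
  = 4.648 × 0.2421 = 1.125 mg/L

1.1 mg/L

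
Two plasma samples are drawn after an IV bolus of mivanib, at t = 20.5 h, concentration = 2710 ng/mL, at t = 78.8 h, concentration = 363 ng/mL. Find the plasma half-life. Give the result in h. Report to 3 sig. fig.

20.1 h

k = ln(C₁/C₂) / (t₂ − t₁) = ln(2710/363) / (78.8 − 20.5)
  = 2.010 / 58.30 = 0.03448 h⁻¹
t½ = ln2 / k = 0.693147 / 0.03448 = 20.10 h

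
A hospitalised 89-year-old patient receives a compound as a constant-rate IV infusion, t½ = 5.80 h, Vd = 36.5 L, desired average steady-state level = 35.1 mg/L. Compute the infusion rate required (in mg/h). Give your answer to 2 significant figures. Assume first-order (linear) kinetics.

k = ln2 / t½ = 0.693147 / 5.80 = 0.1195 h⁻¹
CL = k × Vd = 0.1195 × 36.5 = 4.362 L/h
At steady state, infusion rate R₀ = Css × CL = 35.1 × 4.362 = 153.1 mg/h

150 mg/h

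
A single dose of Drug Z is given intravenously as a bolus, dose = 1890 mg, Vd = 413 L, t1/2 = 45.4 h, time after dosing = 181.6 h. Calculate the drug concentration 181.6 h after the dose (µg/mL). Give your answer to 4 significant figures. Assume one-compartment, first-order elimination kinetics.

0.2860 µg/mL

C₀ = Dose / Vd = 1890 / 413 = 4.576 mg/L
k = ln2 / t½ = 0.693147 / 45.4 = 0.01527 h⁻¹
t / t½ = 181.6 / 45.4 = 4 half-lives
C = C₀ × (1/2)^4 = 4.576 × 0.06250 = 0.2860 mg/L
(0.2860 mg/L = 0.2860 µg/mL)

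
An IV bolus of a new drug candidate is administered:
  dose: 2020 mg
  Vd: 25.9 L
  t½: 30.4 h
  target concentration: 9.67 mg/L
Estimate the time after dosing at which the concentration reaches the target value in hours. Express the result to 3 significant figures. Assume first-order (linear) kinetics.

C₀ = Dose / Vd = 2020 / 25.9 = 77.99 mg/L
k = ln2 / t½ = 0.693147 / 30.4 = 0.02280 h⁻¹
t = ln(C₀ / C) / k = ln(77.99 / 9.67) / 0.02280
  = ln(8.065) / 0.02280 = 2.088 / 0.02280 = 91.58 h

91.6 h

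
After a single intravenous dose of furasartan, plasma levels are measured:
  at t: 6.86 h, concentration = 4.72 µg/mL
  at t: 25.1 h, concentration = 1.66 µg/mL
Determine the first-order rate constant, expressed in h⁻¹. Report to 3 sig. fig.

k = ln(C₁/C₂) / (t₂ − t₁) = ln(4.72/1.66) / (25.1 − 6.86)
  = 1.045 / 18.24 = 0.05729 h⁻¹

0.0573 h⁻¹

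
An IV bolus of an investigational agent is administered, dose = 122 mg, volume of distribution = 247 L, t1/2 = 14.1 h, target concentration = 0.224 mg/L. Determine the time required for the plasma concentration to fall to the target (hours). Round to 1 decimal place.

C₀ = Dose / Vd = 122.0 / 247 = 0.4939 mg/L
k = ln2 / t½ = 0.693147 / 14.1 = 0.04916 h⁻¹
t = ln(C₀ / C) / k = ln(0.4939 / 0.224) / 0.04916
  = ln(2.205) / 0.04916 = 0.7907 / 0.04916 = 16.08 h

16.1 h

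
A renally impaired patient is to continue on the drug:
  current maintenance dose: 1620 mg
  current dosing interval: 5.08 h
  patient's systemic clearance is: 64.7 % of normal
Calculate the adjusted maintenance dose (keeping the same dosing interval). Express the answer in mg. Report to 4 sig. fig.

To keep the same average steady-state level, dosing rate must scale with clearance.
CL ratio = 64.7 / 100 = 0.6470
New dose (same interval) = 1620 × 0.6470 = 1048 mg

1048 mg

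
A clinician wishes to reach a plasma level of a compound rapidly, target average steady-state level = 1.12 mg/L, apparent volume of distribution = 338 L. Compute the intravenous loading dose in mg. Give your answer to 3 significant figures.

LD = Css × Vd = 1.12 × 338 = 378.6 mg

379 mg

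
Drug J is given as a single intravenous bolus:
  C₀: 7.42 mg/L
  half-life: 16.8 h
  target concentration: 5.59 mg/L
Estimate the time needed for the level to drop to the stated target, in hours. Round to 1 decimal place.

6.9 h

k = ln2 / t½ = 0.693147 / 16.8 = 0.04126 h⁻¹
t = ln(C₀ / C) / k = ln(7.420 / 5.59) / 0.04126
  = ln(1.327) / 0.04126 = 0.2829 / 0.04126 = 6.857 h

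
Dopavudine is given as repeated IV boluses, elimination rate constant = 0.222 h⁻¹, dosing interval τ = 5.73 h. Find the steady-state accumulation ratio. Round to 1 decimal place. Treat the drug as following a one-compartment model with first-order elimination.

e^(−kτ) = e^(−0.2220 × 5.73) = 0.2803
Accumulation ratio R = 1 / (1 − e^(−kτ)) = 1 / (1 − 0.2803) = 1.389

1.4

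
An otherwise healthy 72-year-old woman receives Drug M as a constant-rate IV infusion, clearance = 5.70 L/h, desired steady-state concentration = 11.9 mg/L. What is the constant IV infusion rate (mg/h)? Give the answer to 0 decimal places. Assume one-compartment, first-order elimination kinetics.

At steady state, infusion rate R₀ = Css × CL = 11.9 × 5.700 = 67.83 mg/h

68 mg/h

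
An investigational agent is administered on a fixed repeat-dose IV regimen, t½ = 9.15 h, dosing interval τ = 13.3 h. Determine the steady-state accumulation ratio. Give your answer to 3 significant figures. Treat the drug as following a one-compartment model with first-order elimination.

1.58

k = ln2 / t½ = 0.693147 / 9.15 = 0.07575 h⁻¹
e^(−kτ) = e^(−0.07575 × 13.3) = 0.3651
Accumulation ratio R = 1 / (1 − e^(−kτ)) = 1 / (1 − 0.3651) = 1.575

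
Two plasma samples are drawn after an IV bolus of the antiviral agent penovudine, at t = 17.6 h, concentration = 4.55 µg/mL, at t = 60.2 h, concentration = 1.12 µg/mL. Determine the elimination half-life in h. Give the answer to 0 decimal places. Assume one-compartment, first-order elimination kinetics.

k = ln(C₁/C₂) / (t₂ − t₁) = ln(4.55/1.12) / (60.2 − 17.6)
  = 1.402 / 42.60 = 0.03291 h⁻¹
t½ = ln2 / k = 0.693147 / 0.03291 = 21.06 h

21 h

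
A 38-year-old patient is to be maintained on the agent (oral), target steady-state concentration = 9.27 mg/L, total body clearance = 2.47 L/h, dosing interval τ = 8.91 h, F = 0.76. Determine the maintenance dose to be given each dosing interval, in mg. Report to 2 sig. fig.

At steady state, F × (Dose/τ) = Css × CL.
Dose = Css × CL × τ / F = 9.27 × 2.470 × 8.91 / 0.76 = 268.4 mg

270 mg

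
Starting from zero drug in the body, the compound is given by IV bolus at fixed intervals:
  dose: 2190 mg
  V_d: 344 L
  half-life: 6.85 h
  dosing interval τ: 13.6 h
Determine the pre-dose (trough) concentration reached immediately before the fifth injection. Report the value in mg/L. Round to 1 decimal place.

C₀ per dose = Dose / Vd = 2190 / 344 = 6.366 mg/L
k = ln2 / t½ = 0.693147 / 6.85 = 0.1012 h⁻¹
Fraction remaining after one interval: r = e^(−kτ) = e^(−0.1012 × 13.6) = 0.2525
Before dose 5, 4 doses have been given (aged 1τ, 2τ, 3τ, 4τ).
C_trough = C₀ × (r + r² + … + r^4) = C₀ × r(1−r^4)/(1−r)
        = 6.366 × 0.2525 × (1 − 0.004065) / (1 − 0.2525) = 2.142 mg/L

2.1 mg/L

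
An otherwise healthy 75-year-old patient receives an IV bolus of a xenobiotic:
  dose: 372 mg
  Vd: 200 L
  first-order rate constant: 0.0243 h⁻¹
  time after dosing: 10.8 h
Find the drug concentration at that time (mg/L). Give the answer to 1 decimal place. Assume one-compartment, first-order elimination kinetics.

C₀ = Dose / Vd = 372.0 / 200 = 1.860 mg/L
C = C₀ · e^(−k·t) = 1.860 × e^(−0.02430 × 10.8)
  = 1.860 × 0.7692 = 1.431 mg/L

1.4 mg/L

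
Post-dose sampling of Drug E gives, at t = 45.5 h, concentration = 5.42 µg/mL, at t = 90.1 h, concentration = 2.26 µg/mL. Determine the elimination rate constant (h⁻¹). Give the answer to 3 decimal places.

0.020 h⁻¹

k = ln(C₁/C₂) / (t₂ − t₁) = ln(5.42/2.26) / (90.1 − 45.5)
  = 0.8747 / 44.60 = 0.01961 h⁻¹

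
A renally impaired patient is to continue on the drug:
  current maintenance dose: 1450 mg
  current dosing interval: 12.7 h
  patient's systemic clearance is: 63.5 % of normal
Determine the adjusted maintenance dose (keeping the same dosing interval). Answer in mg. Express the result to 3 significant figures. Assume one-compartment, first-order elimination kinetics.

To keep the same average steady-state level, dosing rate must scale with clearance.
CL ratio = 63.5 / 100 = 0.6350
New dose (same interval) = 1450 × 0.6350 = 920.8 mg

921 mg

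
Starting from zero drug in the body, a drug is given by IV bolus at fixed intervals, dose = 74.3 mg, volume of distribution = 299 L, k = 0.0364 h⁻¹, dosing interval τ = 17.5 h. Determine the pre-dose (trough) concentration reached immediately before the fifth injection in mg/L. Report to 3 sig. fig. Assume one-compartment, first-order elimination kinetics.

C₀ per dose = Dose / Vd = 74.3 / 299 = 0.2485 mg/L
Fraction remaining after one interval: r = e^(−kτ) = e^(−0.03640 × 17.5) = 0.5289
Before dose 5, 4 doses have been given (aged 1τ, 2τ, 3τ, 4τ).
C_trough = C₀ × (r + r² + … + r^4) = C₀ × r(1−r^4)/(1−r)
        = 0.2485 × 0.5289 × (1 − 0.07825) / (1 − 0.5289) = 0.2572 mg/L

0.257 mg/L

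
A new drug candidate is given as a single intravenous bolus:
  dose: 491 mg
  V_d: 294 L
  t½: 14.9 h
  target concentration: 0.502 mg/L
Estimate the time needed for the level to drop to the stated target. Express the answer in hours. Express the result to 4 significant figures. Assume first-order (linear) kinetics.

25.84 h

C₀ = Dose / Vd = 491.0 / 294 = 1.670 mg/L
k = ln2 / t½ = 0.693147 / 14.9 = 0.04652 h⁻¹
t = ln(C₀ / C) / k = ln(1.670 / 0.502) / 0.04652
  = ln(3.327) / 0.04652 = 1.202 / 0.04652 = 25.84 h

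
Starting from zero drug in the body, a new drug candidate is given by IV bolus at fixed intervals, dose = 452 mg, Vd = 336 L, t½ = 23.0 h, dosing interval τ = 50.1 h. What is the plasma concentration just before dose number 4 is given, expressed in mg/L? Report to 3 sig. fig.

C₀ per dose = Dose / Vd = 452 / 336 = 1.345 mg/L
k = ln2 / t½ = 0.693147 / 23.0 = 0.03014 h⁻¹
Fraction remaining after one interval: r = e^(−kτ) = e^(−0.03014 × 50.1) = 0.2209
Before dose 4, 3 doses have been given (aged 1τ, 2τ, 3τ).
C_trough = C₀ × (r + r² + … + r^3) = C₀ × r(1−r^3)/(1−r)
        = 1.345 × 0.2209 × (1 − 0.01078) / (1 − 0.2209) = 0.3772 mg/L

0.377 mg/L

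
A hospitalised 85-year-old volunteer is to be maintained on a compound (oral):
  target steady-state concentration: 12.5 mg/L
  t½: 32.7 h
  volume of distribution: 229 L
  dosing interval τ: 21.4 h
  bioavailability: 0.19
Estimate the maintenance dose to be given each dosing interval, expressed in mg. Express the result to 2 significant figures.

k = ln2 / t½ = 0.693147 / 32.7 = 0.02120 h⁻¹
CL = k × Vd = 0.02120 × 229 = 4.855 L/h
At steady state, F × (Dose/τ) = Css × CL.
Dose = Css × CL × τ / F = 12.5 × 4.855 × 21.4 / 0.19 = 6835 mg

6800 mg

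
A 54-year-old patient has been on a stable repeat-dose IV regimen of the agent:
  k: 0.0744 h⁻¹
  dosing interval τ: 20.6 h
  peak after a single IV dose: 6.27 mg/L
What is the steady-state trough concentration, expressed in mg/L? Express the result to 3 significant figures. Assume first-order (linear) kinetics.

e^(−kτ) = e^(−0.07440 × 20.6) = 0.2160
Accumulation ratio R = 1 / (1 − e^(−kτ)) = 1 / (1 − 0.2160) = 1.276
Steady-state trough = C₀ × R × e^(−kτ) = 6.27 × 1.276 × 0.2160 = 1.728 mg/L

1.73 mg/L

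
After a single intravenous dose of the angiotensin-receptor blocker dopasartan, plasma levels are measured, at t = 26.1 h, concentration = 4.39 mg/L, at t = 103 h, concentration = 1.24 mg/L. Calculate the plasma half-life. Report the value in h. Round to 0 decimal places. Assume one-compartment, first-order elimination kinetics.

42 h

k = ln(C₁/C₂) / (t₂ − t₁) = ln(4.39/1.24) / (103 − 26.1)
  = 1.264 / 76.90 = 0.01644 h⁻¹
t½ = ln2 / k = 0.693147 / 0.01644 = 42.16 h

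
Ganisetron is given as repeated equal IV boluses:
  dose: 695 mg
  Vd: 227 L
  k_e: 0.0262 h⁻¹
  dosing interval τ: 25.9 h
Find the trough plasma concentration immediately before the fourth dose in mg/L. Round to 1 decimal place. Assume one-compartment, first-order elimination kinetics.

C₀ per dose = Dose / Vd = 695 / 227 = 3.062 mg/L
Fraction remaining after one interval: r = e^(−kτ) = e^(−0.02620 × 25.9) = 0.5073
Before dose 4, 3 doses have been given (aged 1τ, 2τ, 3τ).
C_trough = C₀ × (r + r² + … + r^3) = C₀ × r(1−r^3)/(1−r)
        = 3.062 × 0.5073 × (1 − 0.1306) / (1 − 0.5073) = 2.741 mg/L

2.7 mg/L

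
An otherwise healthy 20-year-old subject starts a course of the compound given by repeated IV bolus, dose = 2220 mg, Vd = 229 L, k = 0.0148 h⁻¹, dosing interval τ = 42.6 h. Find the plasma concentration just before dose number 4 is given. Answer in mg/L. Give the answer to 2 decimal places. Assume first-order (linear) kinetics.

9.37 mg/L

C₀ per dose = Dose / Vd = 2220 / 229 = 9.694 mg/L
Fraction remaining after one interval: r = e^(−kτ) = e^(−0.01480 × 42.6) = 0.5323
Before dose 4, 3 doses have been given (aged 1τ, 2τ, 3τ).
C_trough = C₀ × (r + r² + … + r^3) = C₀ × r(1−r^3)/(1−r)
        = 9.694 × 0.5323 × (1 − 0.1508) / (1 − 0.5323) = 9.369 mg/L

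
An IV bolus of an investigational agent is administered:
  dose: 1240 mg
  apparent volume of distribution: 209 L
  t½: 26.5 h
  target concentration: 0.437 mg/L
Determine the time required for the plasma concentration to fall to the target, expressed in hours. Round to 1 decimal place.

99.7 h

C₀ = Dose / Vd = 1240 / 209 = 5.933 mg/L
k = ln2 / t½ = 0.693147 / 26.5 = 0.02616 h⁻¹
t = ln(C₀ / C) / k = ln(5.933 / 0.437) / 0.02616
  = ln(13.58) / 0.02616 = 2.609 / 0.02616 = 99.73 h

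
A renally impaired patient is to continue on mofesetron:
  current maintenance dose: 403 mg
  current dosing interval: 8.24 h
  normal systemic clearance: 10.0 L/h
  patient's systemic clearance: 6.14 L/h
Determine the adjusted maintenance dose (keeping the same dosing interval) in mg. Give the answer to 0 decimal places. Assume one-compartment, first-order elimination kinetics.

247 mg

To keep the same average steady-state level, dosing rate must scale with clearance.
CL ratio = 6.14 / 10.0 = 0.6140
New dose (same interval) = 403 × 0.6140 = 247.4 mg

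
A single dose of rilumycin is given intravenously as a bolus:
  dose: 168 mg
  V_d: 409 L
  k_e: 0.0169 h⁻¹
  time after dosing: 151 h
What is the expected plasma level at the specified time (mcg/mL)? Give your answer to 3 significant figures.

C₀ = Dose / Vd = 168.0 / 409 = 0.4108 mg/L
C = C₀ · e^(−k·t) = 0.4108 × e^(−0.01690 × 151)
  = 0.4108 × 0.07793 = 0.03201 mg/L
(0.03201 mg/L = 0.03201 mcg/mL)

0.0320 mcg/mL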